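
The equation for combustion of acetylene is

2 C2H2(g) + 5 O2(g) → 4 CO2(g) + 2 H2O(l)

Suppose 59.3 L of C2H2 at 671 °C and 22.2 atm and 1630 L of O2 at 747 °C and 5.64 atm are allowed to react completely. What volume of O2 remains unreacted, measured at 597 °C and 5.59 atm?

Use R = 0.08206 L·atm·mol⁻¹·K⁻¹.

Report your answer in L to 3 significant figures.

n(C2H2) = PV/RT = (22.2 × 59.3) / (0.08206 × 944.15) = 16.99 mol
n(O2) = PV/RT = (5.64 × 1630) / (0.08206 × 1020.15) = 109.8 mol
For 16.99 mol C2H2, stoichiometry requires (5/2) × 16.99 = 42.47 mol O2; 109.8 mol is available, so C2H2 is limiting.
n(O2) consumed = (5/2) × 16.99 = 42.47 mol; remaining = 109.8 − 42.47 = 67.33 mol
V(O2) = nRT/P = 67.33 × 0.08206 × 870.15 / 5.59 = 860.0 L

860 L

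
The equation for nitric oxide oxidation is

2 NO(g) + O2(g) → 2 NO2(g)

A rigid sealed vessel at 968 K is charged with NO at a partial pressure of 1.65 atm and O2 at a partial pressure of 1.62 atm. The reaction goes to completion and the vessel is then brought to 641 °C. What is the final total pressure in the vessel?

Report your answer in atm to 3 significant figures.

At constant V, partial pressures at 968 K are proportional to moles, so apply stoichiometry directly to pressures.
P(O2) required for 1.65 atm of NO = (1/2) × 1.65 = 0.8250 atm; available 1.62 atm, so NO is limiting.
P(O2) remaining = 1.62 − (1/2) × 1.65 = 0.7950 atm
P(gaseous products) = (2)/2 × 1.65 = 1.650 atm
P_total at 968 K = 0.7950 + 1.650 = 2.445 atm
Scaling to 641 °C: P = 2.445 × 914.15/968 = 2.309 atm

2.31 atm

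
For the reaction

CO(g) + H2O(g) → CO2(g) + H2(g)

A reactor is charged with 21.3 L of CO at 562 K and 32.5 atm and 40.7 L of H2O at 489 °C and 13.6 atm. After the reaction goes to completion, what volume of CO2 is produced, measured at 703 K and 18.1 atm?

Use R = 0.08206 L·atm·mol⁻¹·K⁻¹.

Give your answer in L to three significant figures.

n(CO) = PV/RT = (32.5 × 21.3) / (0.08206 × 562) = 15.01 mol
n(H2O) = PV/RT = (13.6 × 40.7) / (0.08206 × 762.15) = 8.850 mol
For 15.01 mol CO, stoichiometry requires (1/1) × 15.01 = 15.01 mol H2O; 8.850 mol is available, so H2O is limiting.
n(CO2) = (1/1) × 8.850 = 8.850 mol
V(CO2) = nRT/P = 8.850 × 0.08206 × 703 / 18.1 = 28.21 L

28.2 L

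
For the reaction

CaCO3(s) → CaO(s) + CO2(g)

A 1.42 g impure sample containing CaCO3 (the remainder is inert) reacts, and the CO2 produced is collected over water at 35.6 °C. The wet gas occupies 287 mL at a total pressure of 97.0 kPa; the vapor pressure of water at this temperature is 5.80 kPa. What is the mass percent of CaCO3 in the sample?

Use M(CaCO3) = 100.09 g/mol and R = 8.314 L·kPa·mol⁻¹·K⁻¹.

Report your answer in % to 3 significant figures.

P(CO2) = 97.0 − 5.80 = 91.20 kPa
n(CO2) = PV/RT = (91.20 × 0.2870) / (8.314 × 308.75) = 0.01020 mol
n(CaCO3) = (1/1) × 0.01020 = 0.01020 mol
m(CaCO3) = 0.01020 × 100.09 = 1.021 g
%CaCO3 = 1.021 / 1.42 × 100 = 71.90%

71.9 %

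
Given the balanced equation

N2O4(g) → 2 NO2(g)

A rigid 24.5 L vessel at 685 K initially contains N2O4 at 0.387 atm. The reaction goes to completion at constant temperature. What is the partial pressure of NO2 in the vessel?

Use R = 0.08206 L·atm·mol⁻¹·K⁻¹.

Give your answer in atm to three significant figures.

0.774 atm

n(N2O4)₀ = PV/RT = (0.387 × 24.5) / (0.08206 × 685) = 0.1687 mol
n(NO2) = (2/1) × 0.1687 = 0.3374 mol
P(NO2) = nRT/V = 0.3374 × 0.08206 × 685 / 24.5 = 0.7741 atm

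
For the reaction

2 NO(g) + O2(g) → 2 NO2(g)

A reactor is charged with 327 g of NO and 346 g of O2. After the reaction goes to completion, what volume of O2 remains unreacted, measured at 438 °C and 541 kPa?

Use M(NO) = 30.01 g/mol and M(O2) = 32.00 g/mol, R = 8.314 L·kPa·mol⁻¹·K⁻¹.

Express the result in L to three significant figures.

n(NO) = 327 / 30.01 = 10.90 mol
n(O2) = 346 / 32.00 = 10.81 mol
For 10.90 mol NO, stoichiometry requires (1/2) × 10.90 = 5.450 mol O2; 10.81 mol is available, so NO is limiting.
n(O2) consumed = (1/2) × 10.90 = 5.450 mol; remaining = 10.81 − 5.450 = 5.360 mol
V(O2) = nRT/P = 5.360 × 8.314 × 711.15 / 541 = 58.58 L

58.6 L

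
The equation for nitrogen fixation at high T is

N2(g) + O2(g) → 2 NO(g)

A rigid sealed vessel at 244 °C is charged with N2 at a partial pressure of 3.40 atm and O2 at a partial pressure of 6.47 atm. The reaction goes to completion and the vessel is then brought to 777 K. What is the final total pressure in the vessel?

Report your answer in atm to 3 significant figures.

14.8 atm

With V and T fixed, P_i ∝ n_i, so the mole ratios apply directly to partial pressures at 244 °C.
P(O2) required for 3.40 atm of N2 = (1/1) × 3.40 = 3.400 atm; available 6.47 atm, so N2 is limiting.
P(O2) remaining = 6.47 − (1/1) × 3.40 = 3.070 atm
P(gaseous products) = (2)/1 × 3.40 = 6.800 atm
P_total at 244 °C = 3.070 + 6.800 = 9.870 atm
Scaling to 777 K: P = 9.870 × 777/517.15 = 14.83 atm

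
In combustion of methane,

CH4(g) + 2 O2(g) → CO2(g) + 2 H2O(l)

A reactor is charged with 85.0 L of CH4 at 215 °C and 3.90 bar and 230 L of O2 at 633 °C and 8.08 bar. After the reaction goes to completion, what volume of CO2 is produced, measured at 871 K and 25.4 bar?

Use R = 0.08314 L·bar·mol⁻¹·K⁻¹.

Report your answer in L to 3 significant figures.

23.3 L

n(CH4) = PV/RT = (3.90 × 85.0) / (0.08314 × 488.15) = 8.168 mol
n(O2) = PV/RT = (8.08 × 230) / (0.08314 × 906.15) = 24.67 mol
For 8.168 mol CH4, stoichiometry requires (2/1) × 8.168 = 16.34 mol O2; 24.67 mol is available, so CH4 is limiting.
n(CO2) = (1/1) × 8.168 = 8.168 mol
V(CO2) = nRT/P = 8.168 × 0.08314 × 871 / 25.4 = 23.29 L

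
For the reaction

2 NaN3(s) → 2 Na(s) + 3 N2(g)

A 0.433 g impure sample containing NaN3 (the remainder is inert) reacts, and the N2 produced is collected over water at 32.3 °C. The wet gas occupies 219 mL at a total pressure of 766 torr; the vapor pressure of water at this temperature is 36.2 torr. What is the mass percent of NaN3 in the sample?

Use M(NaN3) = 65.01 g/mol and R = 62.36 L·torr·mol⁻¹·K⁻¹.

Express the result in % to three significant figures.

P(N2) = 766 − 36.2 = 729.8 torr
n(N2) = PV/RT = (729.8 × 0.2190) / (62.36 × 305.45) = 0.008391 mol
n(NaN3) = (2/3) × 0.008391 = 0.005594 mol
m(NaN3) = 0.005594 × 65.01 = 0.3637 g
%NaN3 = 0.3637 / 0.433 × 100 = 84.00%

84.0 %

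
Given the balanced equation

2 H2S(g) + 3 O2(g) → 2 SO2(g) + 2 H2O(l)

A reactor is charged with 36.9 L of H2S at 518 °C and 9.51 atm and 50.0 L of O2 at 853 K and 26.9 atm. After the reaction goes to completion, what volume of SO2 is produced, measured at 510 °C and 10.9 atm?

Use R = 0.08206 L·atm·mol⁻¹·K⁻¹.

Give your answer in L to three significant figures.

31.9 L

n(H2S) = PV/RT = (9.51 × 36.9) / (0.08206 × 791.15) = 5.405 mol
n(O2) = PV/RT = (26.9 × 50.0) / (0.08206 × 853) = 19.22 mol
For 5.405 mol H2S, stoichiometry requires (3/2) × 5.405 = 8.107 mol O2; 19.22 mol is available, so H2S is limiting.
n(SO2) = (2/2) × 5.405 = 5.405 mol
V(SO2) = nRT/P = 5.405 × 0.08206 × 783.15 / 10.9 = 31.87 L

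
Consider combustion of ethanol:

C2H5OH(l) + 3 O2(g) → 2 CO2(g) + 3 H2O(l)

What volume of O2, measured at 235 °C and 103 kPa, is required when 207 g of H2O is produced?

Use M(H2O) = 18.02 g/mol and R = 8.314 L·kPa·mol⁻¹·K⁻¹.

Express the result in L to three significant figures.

471 L

n(H2O) = 207.0 / 18.02 = 11.49 mol
n(O2) = (3/3) × 11.49 = 11.49 mol
V = nRT/P = 11.49 × 8.314 × 508.15 / 103 = 471.3 L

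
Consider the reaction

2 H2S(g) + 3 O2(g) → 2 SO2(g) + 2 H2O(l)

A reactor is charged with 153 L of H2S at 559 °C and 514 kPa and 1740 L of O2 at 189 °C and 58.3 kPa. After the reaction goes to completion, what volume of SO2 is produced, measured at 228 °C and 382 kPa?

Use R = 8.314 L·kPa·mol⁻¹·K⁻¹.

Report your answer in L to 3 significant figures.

124 L

n(H2S) = PV/RT = (514 × 153) / (8.314 × 832.15) = 11.37 mol
n(O2) = PV/RT = (58.3 × 1740) / (8.314 × 462.15) = 26.40 mol
For 11.37 mol H2S, stoichiometry requires (3/2) × 11.37 = 17.05 mol O2; 26.40 mol is available, so H2S is limiting.
n(SO2) = (2/2) × 11.37 = 11.37 mol
V(SO2) = nRT/P = 11.37 × 8.314 × 501.15 / 382 = 124.0 L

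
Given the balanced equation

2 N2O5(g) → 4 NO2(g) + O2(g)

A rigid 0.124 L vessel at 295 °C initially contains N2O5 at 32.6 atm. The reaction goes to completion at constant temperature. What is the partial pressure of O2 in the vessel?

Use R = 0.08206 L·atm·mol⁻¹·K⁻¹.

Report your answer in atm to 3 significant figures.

n(N2O5)₀ = PV/RT = (32.6 × 0.124) / (0.08206 × 568.15) = 0.08671 mol
n(O2) = (1/2) × 0.08671 = 0.04335 mol
P(O2) = nRT/V = 0.04335 × 0.08206 × 568.15 / 0.124 = 16.30 atm

16.3 atm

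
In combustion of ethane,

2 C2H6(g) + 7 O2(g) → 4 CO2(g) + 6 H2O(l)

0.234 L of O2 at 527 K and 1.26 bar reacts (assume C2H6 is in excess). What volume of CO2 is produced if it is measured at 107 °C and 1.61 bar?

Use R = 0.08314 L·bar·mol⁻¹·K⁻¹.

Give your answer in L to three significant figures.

n(O2) = PV/RT = (1.26 × 0.234) / (0.08314 × 527) = 0.006729 mol
n(CO2) = (4/7) × 0.006729 = 0.003845 mol
V = nRT/P = 0.003845 × 0.08314 × 380.15 / 1.61 = 0.07548 L

0.0755 L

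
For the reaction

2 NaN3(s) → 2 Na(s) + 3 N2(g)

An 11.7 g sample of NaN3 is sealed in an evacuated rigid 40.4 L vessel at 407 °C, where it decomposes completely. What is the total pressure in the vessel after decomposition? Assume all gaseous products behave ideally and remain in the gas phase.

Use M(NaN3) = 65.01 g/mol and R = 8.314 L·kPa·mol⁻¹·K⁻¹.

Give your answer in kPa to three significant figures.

n(NaN3) = 11.7 / 65.01 = 0.1800 mol
n(gas produced) = (3/2) × 0.1800 = 0.2700 mol
P = nRT/V = 0.2700 × 8.314 × 680.15 / 40.4 = 37.79 kPa

37.8 kPa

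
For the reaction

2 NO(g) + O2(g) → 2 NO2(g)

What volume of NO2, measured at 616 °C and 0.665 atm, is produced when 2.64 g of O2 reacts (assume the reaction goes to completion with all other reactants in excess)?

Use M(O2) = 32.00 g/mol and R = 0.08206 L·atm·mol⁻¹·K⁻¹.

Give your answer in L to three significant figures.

18.1 L

n(O2) = 2.640 / 32.00 = 0.08250 mol
n(NO2) = (2/1) × 0.08250 = 0.1650 mol
V = nRT/P = 0.1650 × 0.08206 × 889.15 / 0.665 = 18.10 L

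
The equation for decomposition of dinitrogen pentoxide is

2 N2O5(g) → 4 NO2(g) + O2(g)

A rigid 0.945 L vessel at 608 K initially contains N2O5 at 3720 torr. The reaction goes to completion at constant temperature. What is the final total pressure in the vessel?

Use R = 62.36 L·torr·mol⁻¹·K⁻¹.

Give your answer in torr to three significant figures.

9300 torr

At constant T and V, P ∝ n(gas): 2 mol gas → 5 mol gas.
P_final = (5/2) × 3720 = 9300 torr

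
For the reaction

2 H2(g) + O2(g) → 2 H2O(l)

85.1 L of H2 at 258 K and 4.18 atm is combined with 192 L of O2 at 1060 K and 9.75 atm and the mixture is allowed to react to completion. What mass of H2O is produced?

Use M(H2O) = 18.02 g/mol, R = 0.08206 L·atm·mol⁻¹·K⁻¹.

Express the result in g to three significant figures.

n(H2) = PV/RT = (4.18 × 85.1) / (0.08206 × 258) = 16.80 mol
n(O2) = PV/RT = (9.75 × 192) / (0.08206 × 1060) = 21.52 mol
For 16.80 mol H2, stoichiometry requires (1/2) × 16.80 = 8.400 mol O2; 21.52 mol is available, so H2 is limiting.
n(H2O) = (2/2) × 16.80 = 16.80 mol
m(H2O) = 16.80 × 18.02 = 302.7 g

303 g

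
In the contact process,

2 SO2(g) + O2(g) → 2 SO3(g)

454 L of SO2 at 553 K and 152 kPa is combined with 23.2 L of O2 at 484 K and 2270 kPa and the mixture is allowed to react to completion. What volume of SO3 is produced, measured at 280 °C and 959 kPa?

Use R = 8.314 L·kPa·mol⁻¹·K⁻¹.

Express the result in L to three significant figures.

n(SO2) = PV/RT = (152 × 454) / (8.314 × 553) = 15.01 mol
n(O2) = PV/RT = (2270 × 23.2) / (8.314 × 484) = 13.09 mol
For 15.01 mol SO2, stoichiometry requires (1/2) × 15.01 = 7.505 mol O2; 13.09 mol is available, so SO2 is limiting.
n(SO3) = (2/2) × 15.01 = 15.01 mol
V(SO3) = nRT/P = 15.01 × 8.314 × 553.15 / 959 = 71.98 L

72.0 L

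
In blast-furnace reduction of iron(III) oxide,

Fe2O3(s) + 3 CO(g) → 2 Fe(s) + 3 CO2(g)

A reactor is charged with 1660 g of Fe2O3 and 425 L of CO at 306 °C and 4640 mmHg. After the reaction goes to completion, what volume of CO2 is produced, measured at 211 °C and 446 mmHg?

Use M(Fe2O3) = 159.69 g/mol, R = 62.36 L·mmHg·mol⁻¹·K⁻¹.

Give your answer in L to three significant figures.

n(Fe2O3) = 1660 / 159.69 = 10.40 mol
n(CO) = PV/RT = (4640 × 425) / (62.36 × 579.15) = 54.60 mol
For 10.40 mol Fe2O3, stoichiometry requires (3/1) × 10.40 = 31.20 mol CO; 54.60 mol is available, so Fe2O3 is limiting.
n(CO2) = (3/1) × 10.40 = 31.20 mol
V(CO2) = nRT/P = 31.20 × 62.36 × 484.15 / 446 = 2112 L

2110 L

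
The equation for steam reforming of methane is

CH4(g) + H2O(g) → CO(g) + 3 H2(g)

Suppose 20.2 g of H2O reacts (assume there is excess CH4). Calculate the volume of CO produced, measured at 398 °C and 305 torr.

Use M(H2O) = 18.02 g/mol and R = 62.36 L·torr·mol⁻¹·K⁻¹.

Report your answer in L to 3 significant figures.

n(H2O) = 20.20 / 18.02 = 1.121 mol
n(CO) = (1/1) × 1.121 = 1.121 mol
V = nRT/P = 1.121 × 62.36 × 671.15 / 305 = 153.8 L

154 L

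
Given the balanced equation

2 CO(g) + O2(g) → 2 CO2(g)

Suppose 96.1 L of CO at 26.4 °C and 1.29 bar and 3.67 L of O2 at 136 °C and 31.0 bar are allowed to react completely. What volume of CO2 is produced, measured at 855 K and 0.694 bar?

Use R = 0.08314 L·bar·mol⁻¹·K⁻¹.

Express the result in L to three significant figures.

n(CO) = PV/RT = (1.29 × 96.1) / (0.08314 × 299.55) = 4.978 mol
n(O2) = PV/RT = (31.0 × 3.67) / (0.08314 × 409.15) = 3.345 mol
For 4.978 mol CO, stoichiometry requires (1/2) × 4.978 = 2.489 mol O2; 3.345 mol is available, so CO is limiting.
n(CO2) = (2/2) × 4.978 = 4.978 mol
V(CO2) = nRT/P = 4.978 × 0.08314 × 855 / 0.694 = 509.9 L

510 L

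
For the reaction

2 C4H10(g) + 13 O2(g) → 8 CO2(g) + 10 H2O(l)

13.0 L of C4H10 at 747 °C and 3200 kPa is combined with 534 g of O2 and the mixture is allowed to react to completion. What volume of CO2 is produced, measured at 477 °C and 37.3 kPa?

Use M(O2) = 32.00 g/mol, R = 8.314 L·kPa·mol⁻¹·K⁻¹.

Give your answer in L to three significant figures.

1720 L

n(C4H10) = PV/RT = (3200 × 13.0) / (8.314 × 1020.15) = 4.905 mol
n(O2) = 534 / 32.00 = 16.69 mol
For 4.905 mol C4H10, stoichiometry requires (13/2) × 4.905 = 31.88 mol O2; 16.69 mol is available, so O2 is limiting.
n(CO2) = (8/13) × 16.69 = 10.27 mol
V(CO2) = nRT/P = 10.27 × 8.314 × 750.15 / 37.3 = 1717 L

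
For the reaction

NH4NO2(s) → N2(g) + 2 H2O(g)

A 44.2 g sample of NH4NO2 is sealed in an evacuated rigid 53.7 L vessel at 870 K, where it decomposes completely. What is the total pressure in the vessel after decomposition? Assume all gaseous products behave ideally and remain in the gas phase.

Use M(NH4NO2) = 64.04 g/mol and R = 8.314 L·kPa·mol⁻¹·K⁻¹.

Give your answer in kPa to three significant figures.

n(NH4NO2) = 44.2 / 64.04 = 0.6902 mol
n(gas produced) = (3/1) × 0.6902 = 2.071 mol
P = nRT/V = 2.071 × 8.314 × 870 / 53.7 = 279.0 kPa

279 kPa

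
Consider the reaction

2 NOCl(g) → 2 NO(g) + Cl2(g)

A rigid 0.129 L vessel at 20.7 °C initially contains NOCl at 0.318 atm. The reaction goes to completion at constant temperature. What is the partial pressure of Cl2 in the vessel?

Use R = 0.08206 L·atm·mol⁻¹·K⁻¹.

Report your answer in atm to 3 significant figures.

0.159 atm

n(NOCl)₀ = PV/RT = (0.318 × 0.129) / (0.08206 × 293.85) = 0.001701 mol
n(Cl2) = (1/2) × 0.001701 = 0.0008505 mol
P(Cl2) = nRT/V = 0.0008505 × 0.08206 × 293.85 / 0.129 = 0.1590 atm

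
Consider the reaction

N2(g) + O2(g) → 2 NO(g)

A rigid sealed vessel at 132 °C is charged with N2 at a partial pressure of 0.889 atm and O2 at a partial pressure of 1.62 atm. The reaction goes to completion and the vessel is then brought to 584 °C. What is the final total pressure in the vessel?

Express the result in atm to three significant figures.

Because the vessel is rigid and T is held at 132 °C, work the stoichiometry in partial pressures (P_i = n_iRT/V).
P(O2) required for 0.889 atm of N2 = (1/1) × 0.889 = 0.8890 atm; available 1.62 atm, so N2 is limiting.
P(O2) remaining = 1.62 − (1/1) × 0.889 = 0.7310 atm
P(gaseous products) = (2)/1 × 0.889 = 1.778 atm
P_total at 132 °C = 0.7310 + 1.778 = 2.509 atm
Scaling to 584 °C: P = 2.509 × 857.15/405.15 = 5.308 atm

5.31 atm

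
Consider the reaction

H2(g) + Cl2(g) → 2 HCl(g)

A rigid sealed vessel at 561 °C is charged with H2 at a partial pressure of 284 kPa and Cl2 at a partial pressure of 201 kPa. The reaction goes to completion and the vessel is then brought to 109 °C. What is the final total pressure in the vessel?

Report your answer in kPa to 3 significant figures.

With V and T fixed, P_i ∝ n_i, so the mole ratios apply directly to partial pressures at 561 °C.
P(Cl2) required for 284 kPa of H2 = (1/1) × 284 = 284.0 kPa; available 201 kPa, so Cl2 is limiting.
P(H2) remaining = 284 − (1/1) × 201 = 83.00 kPa
P(gaseous products) = (2)/1 × 201 = 402.0 kPa
P_total at 561 °C = 83.00 + 402.0 = 485.0 kPa
Scaling to 109 °C: P = 485.0 × 382.15/834.15 = 222.2 kPa

222 kPa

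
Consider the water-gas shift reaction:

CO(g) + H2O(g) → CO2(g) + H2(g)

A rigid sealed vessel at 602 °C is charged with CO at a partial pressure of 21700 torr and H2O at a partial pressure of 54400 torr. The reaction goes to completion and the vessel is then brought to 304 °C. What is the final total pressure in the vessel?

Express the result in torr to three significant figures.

At constant V, partial pressures at 602 °C are proportional to moles, so apply stoichiometry directly to pressures.
P(H2O) required for 21700 torr of CO = (1/1) × 21700 = 21700 torr; available 54400 torr, so CO is limiting.
P(H2O) remaining = 54400 − (1/1) × 21700 = 32700 torr
P(gaseous products) = (1+1)/1 × 21700 = 43400 torr
P_total at 602 °C = 32700 + 43400 = 76100 torr
Scaling to 304 °C: P = 76100 × 577.15/875.15 = 50190 torr

50200 torr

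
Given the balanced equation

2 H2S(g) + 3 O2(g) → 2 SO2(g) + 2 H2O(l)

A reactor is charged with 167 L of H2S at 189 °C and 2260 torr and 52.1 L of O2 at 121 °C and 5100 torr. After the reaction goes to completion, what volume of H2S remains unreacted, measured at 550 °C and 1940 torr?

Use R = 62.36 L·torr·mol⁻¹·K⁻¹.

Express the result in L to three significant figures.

156 L

n(H2S) = PV/RT = (2260 × 167) / (62.36 × 462.15) = 13.10 mol
n(O2) = PV/RT = (5100 × 52.1) / (62.36 × 394.15) = 10.81 mol
For 13.10 mol H2S, stoichiometry requires (3/2) × 13.10 = 19.65 mol O2; 10.81 mol is available, so O2 is limiting.
n(H2S) consumed = (2/3) × 10.81 = 7.207 mol; remaining = 13.10 − 7.207 = 5.893 mol
V(H2S) = nRT/P = 5.893 × 62.36 × 823.15 / 1940 = 155.9 L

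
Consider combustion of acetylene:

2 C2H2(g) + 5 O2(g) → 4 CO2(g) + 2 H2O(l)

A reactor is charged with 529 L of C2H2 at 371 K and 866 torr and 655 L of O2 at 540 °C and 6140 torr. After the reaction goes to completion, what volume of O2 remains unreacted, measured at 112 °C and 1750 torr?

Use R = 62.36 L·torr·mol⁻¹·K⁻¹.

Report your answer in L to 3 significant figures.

409 L

n(C2H2) = PV/RT = (866 × 529) / (62.36 × 371) = 19.80 mol
n(O2) = PV/RT = (6140 × 655) / (62.36 × 813.15) = 79.31 mol
For 19.80 mol C2H2, stoichiometry requires (5/2) × 19.80 = 49.50 mol O2; 79.31 mol is available, so C2H2 is limiting.
n(O2) consumed = (5/2) × 19.80 = 49.50 mol; remaining = 79.31 − 49.50 = 29.81 mol
V(O2) = nRT/P = 29.81 × 62.36 × 385.15 / 1750 = 409.1 L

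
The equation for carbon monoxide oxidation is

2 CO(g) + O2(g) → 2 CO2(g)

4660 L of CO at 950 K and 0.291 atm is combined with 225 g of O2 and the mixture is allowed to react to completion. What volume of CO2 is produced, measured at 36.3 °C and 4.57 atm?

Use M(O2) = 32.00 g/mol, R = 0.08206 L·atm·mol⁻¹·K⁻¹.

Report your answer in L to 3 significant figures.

78.1 L

n(CO) = PV/RT = (0.291 × 4660) / (0.08206 × 950) = 17.39 mol
n(O2) = 225 / 32.00 = 7.031 mol
For 17.39 mol CO, stoichiometry requires (1/2) × 17.39 = 8.695 mol O2; 7.031 mol is available, so O2 is limiting.
n(CO2) = (2/1) × 7.031 = 14.06 mol
V(CO2) = nRT/P = 14.06 × 0.08206 × 309.45 / 4.57 = 78.13 L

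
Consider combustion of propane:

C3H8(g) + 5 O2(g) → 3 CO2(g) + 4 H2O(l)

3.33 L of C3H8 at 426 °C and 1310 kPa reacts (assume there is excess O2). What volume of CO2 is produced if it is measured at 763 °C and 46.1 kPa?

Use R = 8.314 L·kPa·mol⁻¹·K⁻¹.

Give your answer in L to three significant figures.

n(C3H8) = PV/RT = (1310 × 3.33) / (8.314 × 699.15) = 0.7505 mol
n(CO2) = (3/1) × 0.7505 = 2.252 mol
V = nRT/P = 2.252 × 8.314 × 1036.15 / 46.1 = 420.8 L

421 L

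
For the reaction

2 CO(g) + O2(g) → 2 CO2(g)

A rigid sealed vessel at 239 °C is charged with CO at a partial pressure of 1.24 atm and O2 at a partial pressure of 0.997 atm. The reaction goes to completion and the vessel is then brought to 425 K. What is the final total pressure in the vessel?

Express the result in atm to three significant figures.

Because the vessel is rigid and T is held at 239 °C, work the stoichiometry in partial pressures (P_i = n_iRT/V).
P(O2) required for 1.24 atm of CO = (1/2) × 1.24 = 0.6200 atm; available 0.997 atm, so CO is limiting.
P(O2) remaining = 0.997 − (1/2) × 1.24 = 0.3770 atm
P(gaseous products) = (2)/2 × 1.24 = 1.240 atm
P_total at 239 °C = 0.3770 + 1.240 = 1.617 atm
Scaling to 425 K: P = 1.617 × 425/512.15 = 1.342 atm

1.34 atm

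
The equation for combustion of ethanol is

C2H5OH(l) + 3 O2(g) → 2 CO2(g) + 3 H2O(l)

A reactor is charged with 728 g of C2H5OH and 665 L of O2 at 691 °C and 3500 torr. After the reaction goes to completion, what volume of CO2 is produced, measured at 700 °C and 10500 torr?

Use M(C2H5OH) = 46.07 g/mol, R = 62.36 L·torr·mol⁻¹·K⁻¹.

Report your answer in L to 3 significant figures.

149 L

n(C2H5OH) = 728 / 46.07 = 15.80 mol
n(O2) = PV/RT = (3500 × 665) / (62.36 × 964.15) = 38.71 mol
For 15.80 mol C2H5OH, stoichiometry requires (3/1) × 15.80 = 47.40 mol O2; 38.71 mol is available, so O2 is limiting.
n(CO2) = (2/3) × 38.71 = 25.81 mol
V(CO2) = nRT/P = 25.81 × 62.36 × 973.15 / 10500 = 149.2 L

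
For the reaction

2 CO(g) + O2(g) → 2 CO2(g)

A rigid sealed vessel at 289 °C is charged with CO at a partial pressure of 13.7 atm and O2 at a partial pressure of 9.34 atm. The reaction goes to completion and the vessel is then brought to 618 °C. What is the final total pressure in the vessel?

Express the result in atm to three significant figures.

25.7 atm

At constant V, partial pressures at 289 °C are proportional to moles, so apply stoichiometry directly to pressures.
P(O2) required for 13.7 atm of CO = (1/2) × 13.7 = 6.850 atm; available 9.34 atm, so CO is limiting.
P(O2) remaining = 9.34 − (1/2) × 13.7 = 2.490 atm
P(gaseous products) = (2)/2 × 13.7 = 13.70 atm
P_total at 289 °C = 2.490 + 13.70 = 16.19 atm
Scaling to 618 °C: P = 16.19 × 891.15/562.15 = 25.67 atm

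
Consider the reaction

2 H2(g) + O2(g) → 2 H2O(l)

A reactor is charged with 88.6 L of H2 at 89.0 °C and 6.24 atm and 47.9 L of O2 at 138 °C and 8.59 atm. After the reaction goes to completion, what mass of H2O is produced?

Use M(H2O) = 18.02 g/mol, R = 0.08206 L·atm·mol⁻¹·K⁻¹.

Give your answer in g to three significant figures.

335 g

n(H2) = PV/RT = (6.24 × 88.6) / (0.08206 × 362.15) = 18.60 mol
n(O2) = PV/RT = (8.59 × 47.9) / (0.08206 × 411.15) = 12.20 mol
For 18.60 mol H2, stoichiometry requires (1/2) × 18.60 = 9.300 mol O2; 12.20 mol is available, so H2 is limiting.
n(H2O) = (2/2) × 18.60 = 18.60 mol
m(H2O) = 18.60 × 18.02 = 335.2 g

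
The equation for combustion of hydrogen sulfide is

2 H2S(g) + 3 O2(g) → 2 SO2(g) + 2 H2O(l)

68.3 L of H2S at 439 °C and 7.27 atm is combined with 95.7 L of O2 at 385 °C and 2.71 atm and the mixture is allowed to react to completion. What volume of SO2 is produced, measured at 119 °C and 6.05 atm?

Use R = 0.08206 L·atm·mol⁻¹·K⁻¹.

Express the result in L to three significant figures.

17.0 L

n(H2S) = PV/RT = (7.27 × 68.3) / (0.08206 × 712.15) = 8.497 mol
n(O2) = PV/RT = (2.71 × 95.7) / (0.08206 × 658.15) = 4.802 mol
For 8.497 mol H2S, stoichiometry requires (3/2) × 8.497 = 12.75 mol O2; 4.802 mol is available, so O2 is limiting.
n(SO2) = (2/3) × 4.802 = 3.201 mol
V(SO2) = nRT/P = 3.201 × 0.08206 × 392.15 / 6.05 = 17.03 L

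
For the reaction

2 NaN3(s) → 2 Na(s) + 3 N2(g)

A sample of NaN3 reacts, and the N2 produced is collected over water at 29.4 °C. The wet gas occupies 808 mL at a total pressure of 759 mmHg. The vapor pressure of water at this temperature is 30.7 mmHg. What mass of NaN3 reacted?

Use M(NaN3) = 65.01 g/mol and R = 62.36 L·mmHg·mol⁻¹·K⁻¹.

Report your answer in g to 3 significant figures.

1.35 g

P(N2) = 759 − 30.7 = 728.3 mmHg
n(N2) = PV/RT = (728.3 × 0.8080) / (62.36 × 302.55) = 0.03119 mol
n(NaN3) = (2/3) × 0.03119 = 0.02079 mol
m(NaN3) = 0.02079 × 65.01 = 1.352 g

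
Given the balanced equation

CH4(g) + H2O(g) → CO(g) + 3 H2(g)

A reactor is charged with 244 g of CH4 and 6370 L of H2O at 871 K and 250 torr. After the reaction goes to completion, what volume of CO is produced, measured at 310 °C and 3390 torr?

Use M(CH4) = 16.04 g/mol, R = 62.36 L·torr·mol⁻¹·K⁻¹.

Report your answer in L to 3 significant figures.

n(CH4) = 244 / 16.04 = 15.21 mol
n(H2O) = PV/RT = (250 × 6370) / (62.36 × 871) = 29.32 mol
For 15.21 mol CH4, stoichiometry requires (1/1) × 15.21 = 15.21 mol H2O; 29.32 mol is available, so CH4 is limiting.
n(CO) = (1/1) × 15.21 = 15.21 mol
V(CO) = nRT/P = 15.21 × 62.36 × 583.15 / 3390 = 163.2 L

163 L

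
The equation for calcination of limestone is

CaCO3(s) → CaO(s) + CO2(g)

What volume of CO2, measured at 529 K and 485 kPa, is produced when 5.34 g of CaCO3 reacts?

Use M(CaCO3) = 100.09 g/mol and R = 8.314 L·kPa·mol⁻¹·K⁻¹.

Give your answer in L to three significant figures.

n(CaCO3) = 5.340 / 100.09 = 0.05335 mol
n(CO2) = (1/1) × 0.05335 = 0.05335 mol
V = nRT/P = 0.05335 × 8.314 × 529 / 485 = 0.4838 L

0.484 L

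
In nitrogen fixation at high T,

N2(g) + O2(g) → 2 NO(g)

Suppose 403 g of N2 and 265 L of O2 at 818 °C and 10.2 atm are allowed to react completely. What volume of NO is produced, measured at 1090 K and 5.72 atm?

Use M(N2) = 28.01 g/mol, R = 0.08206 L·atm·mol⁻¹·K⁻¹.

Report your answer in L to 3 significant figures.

n(N2) = 403 / 28.01 = 14.39 mol
n(O2) = PV/RT = (10.2 × 265) / (0.08206 × 1091.15) = 30.19 mol
For 14.39 mol N2, stoichiometry requires (1/1) × 14.39 = 14.39 mol O2; 30.19 mol is available, so N2 is limiting.
n(NO) = (2/1) × 14.39 = 28.78 mol
V(NO) = nRT/P = 28.78 × 0.08206 × 1090 / 5.72 = 450.0 L

450 L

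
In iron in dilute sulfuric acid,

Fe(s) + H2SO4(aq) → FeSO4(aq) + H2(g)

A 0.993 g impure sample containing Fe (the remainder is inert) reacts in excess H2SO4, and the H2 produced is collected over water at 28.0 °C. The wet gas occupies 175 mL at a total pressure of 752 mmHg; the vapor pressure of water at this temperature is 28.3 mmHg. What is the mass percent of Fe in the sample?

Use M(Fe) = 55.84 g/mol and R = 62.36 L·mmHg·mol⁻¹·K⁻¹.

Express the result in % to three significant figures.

P(H2) = 752 − 28.3 = 723.7 mmHg
n(H2) = PV/RT = (723.7 × 0.1750) / (62.36 × 301.15) = 0.006744 mol
n(Fe) = (1/1) × 0.006744 = 0.006744 mol
m(Fe) = 0.006744 × 55.84 = 0.3766 g
%Fe = 0.3766 / 0.993 × 100 = 37.93%

37.9 %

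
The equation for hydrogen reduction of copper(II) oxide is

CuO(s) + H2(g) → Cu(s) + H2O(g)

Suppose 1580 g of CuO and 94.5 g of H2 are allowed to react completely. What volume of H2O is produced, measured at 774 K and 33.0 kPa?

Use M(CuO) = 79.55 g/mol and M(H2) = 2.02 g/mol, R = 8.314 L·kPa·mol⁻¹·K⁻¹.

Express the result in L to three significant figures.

3870 L

n(CuO) = 1580 / 79.55 = 19.86 mol
n(H2) = 94.5 / 2.02 = 46.78 mol
For 19.86 mol CuO, stoichiometry requires (1/1) × 19.86 = 19.86 mol H2; 46.78 mol is available, so CuO is limiting.
n(H2O) = (1/1) × 19.86 = 19.86 mol
V(H2O) = nRT/P = 19.86 × 8.314 × 774 / 33.0 = 3873 L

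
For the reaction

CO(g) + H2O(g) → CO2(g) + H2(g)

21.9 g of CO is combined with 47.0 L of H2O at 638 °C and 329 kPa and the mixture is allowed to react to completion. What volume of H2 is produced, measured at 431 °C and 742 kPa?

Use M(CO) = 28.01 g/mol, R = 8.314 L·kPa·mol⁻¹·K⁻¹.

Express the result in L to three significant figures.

6.17 L

n(CO) = 21.9 / 28.01 = 0.7819 mol
n(H2O) = PV/RT = (329 × 47.0) / (8.314 × 911.15) = 2.041 mol
For 0.7819 mol CO, stoichiometry requires (1/1) × 0.7819 = 0.7819 mol H2O; 2.041 mol is available, so CO is limiting.
n(H2) = (1/1) × 0.7819 = 0.7819 mol
V(H2) = nRT/P = 0.7819 × 8.314 × 704.15 / 742 = 6.169 L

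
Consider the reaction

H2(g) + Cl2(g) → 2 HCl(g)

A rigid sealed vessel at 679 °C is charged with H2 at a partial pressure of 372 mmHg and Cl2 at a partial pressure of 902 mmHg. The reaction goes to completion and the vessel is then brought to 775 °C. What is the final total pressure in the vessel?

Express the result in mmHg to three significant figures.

With V and T fixed, P_i ∝ n_i, so the mole ratios apply directly to partial pressures at 679 °C.
P(Cl2) required for 372 mmHg of H2 = (1/1) × 372 = 372.0 mmHg; available 902 mmHg, so H2 is limiting.
P(Cl2) remaining = 902 − (1/1) × 372 = 530.0 mmHg
P(gaseous products) = (2)/1 × 372 = 744.0 mmHg
P_total at 679 °C = 530.0 + 744.0 = 1274 mmHg
Scaling to 775 °C: P = 1274 × 1048.15/952.15 = 1402 mmHg

1400 mmHg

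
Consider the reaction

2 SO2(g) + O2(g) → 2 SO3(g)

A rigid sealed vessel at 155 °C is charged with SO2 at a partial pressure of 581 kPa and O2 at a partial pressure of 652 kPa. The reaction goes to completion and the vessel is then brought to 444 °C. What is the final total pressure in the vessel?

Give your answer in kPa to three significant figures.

1580 kPa

Because the vessel is rigid and T is held at 155 °C, work the stoichiometry in partial pressures (P_i = n_iRT/V).
P(O2) required for 581 kPa of SO2 = (1/2) × 581 = 290.5 kPa; available 652 kPa, so SO2 is limiting.
P(O2) remaining = 652 − (1/2) × 581 = 361.5 kPa
P(gaseous products) = (2)/2 × 581 = 581.0 kPa
P_total at 155 °C = 361.5 + 581.0 = 942.5 kPa
Scaling to 444 °C: P = 942.5 × 717.15/428.15 = 1579 kPa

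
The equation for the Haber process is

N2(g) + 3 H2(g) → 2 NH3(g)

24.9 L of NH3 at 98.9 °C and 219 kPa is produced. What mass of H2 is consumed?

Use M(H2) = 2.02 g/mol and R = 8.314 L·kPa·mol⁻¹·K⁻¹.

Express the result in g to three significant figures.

5.34 g

n(NH3) = PV/RT = (219 × 24.9) / (8.314 × 372.05) = 1.763 mol
n(H2) = (3/2) × 1.763 = 2.644 mol
m(H2) = 2.644 × 2.02 = 5.341 g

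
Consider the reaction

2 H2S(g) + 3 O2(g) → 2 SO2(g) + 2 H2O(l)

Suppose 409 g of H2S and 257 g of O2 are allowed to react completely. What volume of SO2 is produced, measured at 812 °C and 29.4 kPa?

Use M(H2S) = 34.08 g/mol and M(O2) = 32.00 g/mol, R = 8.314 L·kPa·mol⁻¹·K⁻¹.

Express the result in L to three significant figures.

n(H2S) = 409 / 34.08 = 12.00 mol
n(O2) = 257 / 32.00 = 8.031 mol
For 12.00 mol H2S, stoichiometry requires (3/2) × 12.00 = 18.00 mol O2; 8.031 mol is available, so O2 is limiting.
n(SO2) = (2/3) × 8.031 = 5.354 mol
V(SO2) = nRT/P = 5.354 × 8.314 × 1085.15 / 29.4 = 1643 L

1640 L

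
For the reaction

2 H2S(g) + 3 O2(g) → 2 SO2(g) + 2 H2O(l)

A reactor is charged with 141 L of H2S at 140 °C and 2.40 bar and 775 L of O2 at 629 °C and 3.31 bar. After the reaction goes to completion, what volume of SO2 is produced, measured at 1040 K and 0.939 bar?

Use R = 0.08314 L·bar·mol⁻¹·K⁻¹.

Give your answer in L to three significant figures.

n(H2S) = PV/RT = (2.40 × 141) / (0.08314 × 413.15) = 9.852 mol
n(O2) = PV/RT = (3.31 × 775) / (0.08314 × 902.15) = 34.20 mol
For 9.852 mol H2S, stoichiometry requires (3/2) × 9.852 = 14.78 mol O2; 34.20 mol is available, so H2S is limiting.
n(SO2) = (2/2) × 9.852 = 9.852 mol
V(SO2) = nRT/P = 9.852 × 0.08314 × 1040 / 0.939 = 907.2 L

907 L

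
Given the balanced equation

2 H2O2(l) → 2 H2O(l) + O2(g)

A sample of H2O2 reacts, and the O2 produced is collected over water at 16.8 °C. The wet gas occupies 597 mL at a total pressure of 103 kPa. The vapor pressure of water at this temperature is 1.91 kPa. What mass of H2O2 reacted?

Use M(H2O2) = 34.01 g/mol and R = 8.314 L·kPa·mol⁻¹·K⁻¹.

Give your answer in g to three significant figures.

1.70 g

P(O2) = 103 − 1.91 = 101.1 kPa
n(O2) = PV/RT = (101.1 × 0.5970) / (8.314 × 289.95) = 0.02504 mol
n(H2O2) = (2/1) × 0.02504 = 0.05008 mol
m(H2O2) = 0.05008 × 34.01 = 1.703 g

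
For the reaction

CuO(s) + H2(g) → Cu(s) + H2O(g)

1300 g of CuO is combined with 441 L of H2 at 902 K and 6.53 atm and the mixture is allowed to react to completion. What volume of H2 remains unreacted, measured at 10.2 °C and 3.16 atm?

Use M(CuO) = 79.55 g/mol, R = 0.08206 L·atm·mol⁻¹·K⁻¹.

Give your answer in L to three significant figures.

n(CuO) = 1300 / 79.55 = 16.34 mol
n(H2) = PV/RT = (6.53 × 441) / (0.08206 × 902) = 38.91 mol
For 16.34 mol CuO, stoichiometry requires (1/1) × 16.34 = 16.34 mol H2; 38.91 mol is available, so CuO is limiting.
n(H2) consumed = (1/1) × 16.34 = 16.34 mol; remaining = 38.91 − 16.34 = 22.57 mol
V(H2) = nRT/P = 22.57 × 0.08206 × 283.35 / 3.16 = 166.1 L

166 L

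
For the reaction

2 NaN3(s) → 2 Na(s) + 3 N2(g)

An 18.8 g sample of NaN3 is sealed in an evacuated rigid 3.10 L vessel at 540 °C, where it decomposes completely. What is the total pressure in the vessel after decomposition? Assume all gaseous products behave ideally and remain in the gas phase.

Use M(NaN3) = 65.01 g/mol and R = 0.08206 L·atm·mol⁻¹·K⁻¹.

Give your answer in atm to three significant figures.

9.34 atm

n(NaN3) = 18.8 / 65.01 = 0.2892 mol
n(gas produced) = (3/2) × 0.2892 = 0.4338 mol
P = nRT/V = 0.4338 × 0.08206 × 813.15 / 3.10 = 9.337 atm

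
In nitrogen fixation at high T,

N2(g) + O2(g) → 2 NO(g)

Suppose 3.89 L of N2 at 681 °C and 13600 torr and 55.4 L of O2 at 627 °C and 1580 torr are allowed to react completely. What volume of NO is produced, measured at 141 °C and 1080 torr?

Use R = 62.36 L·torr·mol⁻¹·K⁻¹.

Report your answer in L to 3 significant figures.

42.5 L

n(N2) = PV/RT = (13600 × 3.89) / (62.36 × 954.15) = 0.8891 mol
n(O2) = PV/RT = (1580 × 55.4) / (62.36 × 900.15) = 1.559 mol
For 0.8891 mol N2, stoichiometry requires (1/1) × 0.8891 = 0.8891 mol O2; 1.559 mol is available, so N2 is limiting.
n(NO) = (2/1) × 0.8891 = 1.778 mol
V(NO) = nRT/P = 1.778 × 62.36 × 414.15 / 1080 = 42.52 L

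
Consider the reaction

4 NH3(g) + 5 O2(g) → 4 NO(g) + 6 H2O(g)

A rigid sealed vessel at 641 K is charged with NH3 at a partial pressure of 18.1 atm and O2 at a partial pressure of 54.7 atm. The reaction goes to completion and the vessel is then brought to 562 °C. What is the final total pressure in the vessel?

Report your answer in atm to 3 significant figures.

101 atm

With V and T fixed, P_i ∝ n_i, so the mole ratios apply directly to partial pressures at 641 K.
P(O2) required for 18.1 atm of NH3 = (5/4) × 18.1 = 22.62 atm; available 54.7 atm, so NH3 is limiting.
P(O2) remaining = 54.7 − (5/4) × 18.1 = 32.08 atm
P(gaseous products) = (4+6)/4 × 18.1 = 45.25 atm
P_total at 641 K = 32.08 + 45.25 = 77.33 atm
Scaling to 562 °C: P = 77.33 × 835.15/641 = 100.8 atm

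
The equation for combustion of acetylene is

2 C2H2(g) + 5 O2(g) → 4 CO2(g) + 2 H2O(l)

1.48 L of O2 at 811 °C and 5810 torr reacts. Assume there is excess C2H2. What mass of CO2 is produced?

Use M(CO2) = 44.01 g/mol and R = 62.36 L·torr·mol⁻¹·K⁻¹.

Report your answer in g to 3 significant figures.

n(O2) = PV/RT = (5810 × 1.48) / (62.36 × 1084.15) = 0.1272 mol
n(CO2) = (4/5) × 0.1272 = 0.1018 mol
m(CO2) = 0.1018 × 44.01 = 4.480 g

4.48 g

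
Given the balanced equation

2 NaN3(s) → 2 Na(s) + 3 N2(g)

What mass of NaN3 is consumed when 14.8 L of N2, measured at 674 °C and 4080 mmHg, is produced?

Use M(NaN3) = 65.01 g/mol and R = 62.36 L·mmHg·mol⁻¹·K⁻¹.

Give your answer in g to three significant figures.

44.3 g

n(N2) = PV/RT = (4080 × 14.8) / (62.36 × 947.15) = 1.022 mol
n(NaN3) = (2/3) × 1.022 = 0.6813 mol
m(NaN3) = 0.6813 × 65.01 = 44.29 g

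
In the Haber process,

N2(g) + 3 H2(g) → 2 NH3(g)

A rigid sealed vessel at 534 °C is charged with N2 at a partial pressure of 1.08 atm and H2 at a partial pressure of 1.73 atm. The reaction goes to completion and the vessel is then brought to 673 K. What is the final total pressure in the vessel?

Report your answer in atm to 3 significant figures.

At constant V, partial pressures at 534 °C are proportional to moles, so apply stoichiometry directly to pressures.
P(H2) required for 1.08 atm of N2 = (3/1) × 1.08 = 3.240 atm; available 1.73 atm, so H2 is limiting.
P(N2) remaining = 1.08 − (1/3) × 1.73 = 0.5033 atm
P(gaseous products) = (2)/3 × 1.73 = 1.153 atm
P_total at 534 °C = 0.5033 + 1.153 = 1.656 atm
Scaling to 673 K: P = 1.656 × 673/807.15 = 1.381 atm

1.38 atm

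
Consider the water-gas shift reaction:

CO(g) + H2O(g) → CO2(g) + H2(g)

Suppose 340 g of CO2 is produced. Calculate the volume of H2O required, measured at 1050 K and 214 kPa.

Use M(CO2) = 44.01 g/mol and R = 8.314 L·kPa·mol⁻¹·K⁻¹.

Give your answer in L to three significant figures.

n(CO2) = 340.0 / 44.01 = 7.726 mol
n(H2O) = (1/1) × 7.726 = 7.726 mol
V = nRT/P = 7.726 × 8.314 × 1050 / 214 = 315.2 L

315 L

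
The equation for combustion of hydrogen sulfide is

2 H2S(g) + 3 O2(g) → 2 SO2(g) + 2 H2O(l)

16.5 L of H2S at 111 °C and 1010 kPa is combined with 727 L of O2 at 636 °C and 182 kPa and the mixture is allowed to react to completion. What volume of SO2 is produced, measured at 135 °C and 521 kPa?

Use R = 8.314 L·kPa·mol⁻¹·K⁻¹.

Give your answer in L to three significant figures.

34.0 L

n(H2S) = PV/RT = (1010 × 16.5) / (8.314 × 384.15) = 5.218 mol
n(O2) = PV/RT = (182 × 727) / (8.314 × 909.15) = 17.50 mol
For 5.218 mol H2S, stoichiometry requires (3/2) × 5.218 = 7.827 mol O2; 17.50 mol is available, so H2S is limiting.
n(SO2) = (2/2) × 5.218 = 5.218 mol
V(SO2) = nRT/P = 5.218 × 8.314 × 408.15 / 521 = 33.99 L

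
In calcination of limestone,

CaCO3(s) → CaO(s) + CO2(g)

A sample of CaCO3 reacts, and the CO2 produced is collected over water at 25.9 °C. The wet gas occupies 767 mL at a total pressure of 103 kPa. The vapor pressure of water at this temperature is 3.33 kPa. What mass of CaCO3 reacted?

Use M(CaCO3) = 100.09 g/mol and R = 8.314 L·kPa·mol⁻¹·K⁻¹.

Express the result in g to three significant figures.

P(CO2) = 103 − 3.33 = 99.67 kPa
n(CO2) = PV/RT = (99.67 × 0.7670) / (8.314 × 299.05) = 0.03075 mol
n(CaCO3) = (1/1) × 0.03075 = 0.03075 mol
m(CaCO3) = 0.03075 × 100.09 = 3.078 g

3.08 g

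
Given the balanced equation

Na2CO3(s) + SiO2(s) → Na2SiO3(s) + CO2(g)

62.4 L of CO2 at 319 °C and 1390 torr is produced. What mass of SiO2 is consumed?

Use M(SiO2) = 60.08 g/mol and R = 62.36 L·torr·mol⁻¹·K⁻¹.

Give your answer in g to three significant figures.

n(CO2) = PV/RT = (1390 × 62.4) / (62.36 × 592.15) = 2.349 mol
n(SiO2) = (1/1) × 2.349 = 2.349 mol
m(SiO2) = 2.349 × 60.08 = 141.1 g

141 g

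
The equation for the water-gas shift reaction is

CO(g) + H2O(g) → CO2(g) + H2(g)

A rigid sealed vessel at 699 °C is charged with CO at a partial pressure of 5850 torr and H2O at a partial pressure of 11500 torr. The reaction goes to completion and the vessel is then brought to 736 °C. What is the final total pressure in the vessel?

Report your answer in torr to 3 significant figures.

With V and T fixed, P_i ∝ n_i, so the mole ratios apply directly to partial pressures at 699 °C.
P(H2O) required for 5850 torr of CO = (1/1) × 5850 = 5850 torr; available 11500 torr, so CO is limiting.
P(H2O) remaining = 11500 − (1/1) × 5850 = 5650 torr
P(gaseous products) = (1+1)/1 × 5850 = 11700 torr
P_total at 699 °C = 5650 + 11700 = 17350 torr
Scaling to 736 °C: P = 17350 × 1009.15/972.15 = 18010 torr

18000 torr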